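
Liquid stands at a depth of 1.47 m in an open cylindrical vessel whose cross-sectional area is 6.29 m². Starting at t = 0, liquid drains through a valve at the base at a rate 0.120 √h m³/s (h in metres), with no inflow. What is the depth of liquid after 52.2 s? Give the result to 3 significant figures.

0.511 m

Mass balance (ρ constant): A dh/dt = −0.120 √h.
This is separable: 2 d(√h)/dt = −0.120/A, so √h = √h₀ − (0.120/(2A)) t.
√h = √1.47 − 0.120·52.2/(2·6.29) = 1.2124 − 0.49793 = 0.71450.
h = 0.71450² = 0.51051 m.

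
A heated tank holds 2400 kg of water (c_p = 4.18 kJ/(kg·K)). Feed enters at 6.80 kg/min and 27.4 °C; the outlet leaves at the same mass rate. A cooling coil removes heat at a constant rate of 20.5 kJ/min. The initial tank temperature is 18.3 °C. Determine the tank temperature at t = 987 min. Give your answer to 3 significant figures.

26.2 °C

M c_p dT/dt = ṁ c_p (T_in − T) − Q̇.
Rearrange: dT/dt = (T_ss − T)/τ with τ = M/ṁ = 352.94 min and T_ss = T_in − Q̇/(ṁ c_p) = 26.679 °C.
Solution: T(t) = T_ss + (T₀ − T_ss) e^(−t/τ).
T(987) = 26.679 + (-8.3788)·e^(−987/352.94) = 26.679 + (-8.3788)·0.061023 = 26.167 °C.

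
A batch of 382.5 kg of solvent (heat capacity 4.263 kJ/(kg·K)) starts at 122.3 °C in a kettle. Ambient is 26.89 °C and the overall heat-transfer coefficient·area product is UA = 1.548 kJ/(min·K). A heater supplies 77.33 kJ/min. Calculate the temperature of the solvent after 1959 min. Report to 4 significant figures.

83.92 °C

M c_p dT/dt = −UA(T − T_amb) + Q̇.
dT/dt = (T_ss − T)/τ with T_ss = T_amb + Q̇/UA = 26.89 + 77.33/1.548 = 76.8448 °C, τ = M c_p/UA = 382.5·4.263/1.548 = 1053.36 min.
T approaches T_ss exponentially: T(t) = T_ss + (T₀ − T_ss) e^(−t/τ).
T(1959) = 76.8448 + (45.4552)·0.155709 = 83.9226 °C.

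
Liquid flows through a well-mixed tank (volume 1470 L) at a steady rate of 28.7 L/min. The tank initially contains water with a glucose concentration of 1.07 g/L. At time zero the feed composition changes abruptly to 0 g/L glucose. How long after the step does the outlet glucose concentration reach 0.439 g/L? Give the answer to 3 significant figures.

45.6 min

Species balance: V dC/dt = Q(C_in − C) ⇒ τ = V/Q = 51.220 min.
C(t) = C_in + (C₀ − C_in) e^(−t/τ). Set C = 0.439 and solve for t:
e^(−t/τ) = (C − C_in)/(C₀ − C_in) = (0.439 − 0)/(1.07 − 0) = 0.41028
t = −τ ln(…) = 51.220 × 0.89091 = 45.632 min.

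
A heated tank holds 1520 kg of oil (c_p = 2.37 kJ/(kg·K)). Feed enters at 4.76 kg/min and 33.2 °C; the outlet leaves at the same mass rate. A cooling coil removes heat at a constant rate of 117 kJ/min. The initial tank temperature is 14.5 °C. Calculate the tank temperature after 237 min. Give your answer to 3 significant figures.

18.9 °C

M c_p dT/dt = ṁ c_p (T_in − T) − Q̇.
Rearrange: dT/dt = (T_ss − T)/τ with τ = M/ṁ = 319.33 min and T_ss = T_in − Q̇/(ṁ c_p) = 22.829 °C.
T approaches T_ss exponentially: T(t) = T_ss + (T₀ − T_ss) e^(−t/τ).
T(237) = 22.829 + (-8.3288)·e^(−237/319.33) = 22.829 + (-8.3288)·0.47607 = 18.864 °C.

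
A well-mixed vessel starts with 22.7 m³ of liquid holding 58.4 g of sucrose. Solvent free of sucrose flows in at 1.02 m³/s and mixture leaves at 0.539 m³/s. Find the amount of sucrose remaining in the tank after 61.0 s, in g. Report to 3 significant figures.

Total volume: dV/dt = Q_in − Q_out = 0.48100 m³/s, so V(t) = 22.7 + 0.48100 t and V(61.0) = 52.041 m³.
Solute balance: dm/dt = 0 − Q_out C = −Q_out m/V(t).
dm/m = −Q_out dt/(V₀ + 0.48100 t); integrating gives ln(m/m₀) = −(Q_out/(Q_in−Q_out)) ln(V/V₀).
m = m₀ (V₀/V)^(Q_out/(Q_in−Q_out)) = 58.4 × (22.7/52.041)^(1.1206) = 23.049 g.

23.0 g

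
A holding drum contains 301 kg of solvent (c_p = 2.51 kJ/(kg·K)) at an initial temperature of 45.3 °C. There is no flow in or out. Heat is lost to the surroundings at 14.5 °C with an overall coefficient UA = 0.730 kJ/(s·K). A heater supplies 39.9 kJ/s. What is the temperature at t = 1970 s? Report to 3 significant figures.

M c_p dT/dt = −UA(T − T_amb) + Q̇.
dT/dt = (T_ss − T)/τ with T_ss = T_amb + Q̇/UA = 14.5 + 39.9/0.730 = 69.158 °C, τ = M c_p/UA = 301·2.51/0.730 = 1034.9 s.
Solution: T(t) = T_ss + (T₀ − T_ss) e^(−t/τ).
T(1970) = 69.158 + (-23.858)·0.14905 = 65.602 °C.

65.6 °C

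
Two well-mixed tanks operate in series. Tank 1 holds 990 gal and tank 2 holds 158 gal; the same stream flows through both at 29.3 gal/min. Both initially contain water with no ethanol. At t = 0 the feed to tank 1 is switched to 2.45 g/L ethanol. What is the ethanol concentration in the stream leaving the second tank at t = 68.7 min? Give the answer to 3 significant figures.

Species balance on tank i: dCᵢ/dt = (Cᵢ₋₁ − Cᵢ)/τᵢ with τᵢ = Vᵢ/Q.
τ₁ = 990/29.3 = 33.788 min; τ₂ = 158/29.3 = 5.3925 min.
Solving the cascade with C₁(0)=C₂(0)=0 gives C₂(t) = C_in[1 − (τ₁ e^(−t/τ₁) − τ₂ e^(−t/τ₂))/(τ₁ − τ₂)].
At t = 68.7: e^(−t/τ₁) = 0.13091, e^(−t/τ₂) = 2.9317e-06.
C₂ = 2.45·[1 − (33.788·0.13091 − 5.3925·2.9317e-06)/(28.396)] = 2.45·0.84423 = 2.0684 g/L.

2.07 g/L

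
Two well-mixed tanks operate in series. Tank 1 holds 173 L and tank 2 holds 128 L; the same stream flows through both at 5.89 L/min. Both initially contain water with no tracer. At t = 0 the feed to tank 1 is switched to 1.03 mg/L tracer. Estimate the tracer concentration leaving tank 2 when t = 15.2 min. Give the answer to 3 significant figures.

0.126 mg/L

Each tank obeys Vᵢ dCᵢ/dt = Q(Cᵢ₋₁ − Cᵢ), so τᵢ = Vᵢ/Q.
τ₁ = 173/5.89 = 29.372 min; τ₂ = 128/5.89 = 21.732 min.
Tank 1: C₁ = C_in(1 − e^(−t/τ₁)). Tank 2 (τ₁ ≠ τ₂): C₂ = C_in[1 − (τ₁ e^(−t/τ₁) − τ₂ e^(−t/τ₂))/(τ₁ − τ₂)].
At t = 15.2: e^(−t/τ₁) = 0.59601, e^(−t/τ₂) = 0.49686.
C₂ = 1.03·[1 − (29.372·0.59601 − 21.732·0.49686)/(7.6401)] = 1.03·0.12199 = 0.12565 mg/L.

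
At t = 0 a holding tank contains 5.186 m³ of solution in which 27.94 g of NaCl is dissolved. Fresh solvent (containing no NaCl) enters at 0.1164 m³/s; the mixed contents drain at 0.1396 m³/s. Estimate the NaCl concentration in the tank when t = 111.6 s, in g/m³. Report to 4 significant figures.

Total volume: dV/dt = Q_in − Q_out = -0.0232000 m³/s, so V(t) = 5.186 − 0.0232000 t and V(111.6) = 2.59688 m³.
Solute balance: dm/dt = 0 − Q_out C = −Q_out m/V(t).
dm/m = −Q_out dt/(V₀ − 0.0232000 t); integrating gives ln(m/m₀) = −(Q_out/(Q_in−Q_out)) ln(V/V₀).
m = m₀ (V₀/V)^(Q_out/(Q_in−Q_out)) = 27.94 × (5.186/2.59688)^(-6.01724) = 0.435275 g.
C = m/V = 0.435275/2.59688 = 0.167615 g/m³.

0.1676 g/m³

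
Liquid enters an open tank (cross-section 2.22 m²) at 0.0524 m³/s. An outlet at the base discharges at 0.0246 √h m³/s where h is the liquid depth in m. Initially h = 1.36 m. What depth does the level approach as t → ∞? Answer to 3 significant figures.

4.54 m

Unsteady balance on liquid volume: A dh/dt = Q_in − 0.0246 √h. At steady state dh/dt = 0:
Q_in = 0.0246 √h_ss ⇒ √h_ss = 0.0524/0.0246 = 2.1301.
h_ss = 2.1301² = 4.5372 m. (Since h₀ = 1.36 m < h_ss, the level will rise toward this value.)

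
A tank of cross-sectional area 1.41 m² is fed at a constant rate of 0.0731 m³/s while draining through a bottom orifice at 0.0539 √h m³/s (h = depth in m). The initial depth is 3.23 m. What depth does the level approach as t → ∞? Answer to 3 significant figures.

Level balance: A dh/dt = 0.0731 − 0.0539 √h. Setting dh/dt = 0:
Q_in = 0.0539 √h_ss ⇒ √h_ss = 0.0731/0.0539 = 1.3562.
h_ss = 1.3562² = 1.8393 m. (Since h₀ = 3.23 m > h_ss, the level will fall toward this value.)

1.84 m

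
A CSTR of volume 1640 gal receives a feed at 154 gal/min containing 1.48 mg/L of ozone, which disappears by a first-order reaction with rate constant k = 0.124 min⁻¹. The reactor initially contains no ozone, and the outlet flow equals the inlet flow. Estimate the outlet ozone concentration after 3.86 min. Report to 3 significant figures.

V dC/dt = Q(C_in − C) − k V C.
dC/dt = (Q/V) C_in − (Q/V + k) C; effective rate a = Q/V + k = 0.093902 + 0.124 = 0.21790 min⁻¹.
C_ss = Q C_in/(Q + kV) = 0.63779 mg/L; C(t) = C_ss + (C₀ − C_ss) e^(−a t).
C(3.86) = 0.63779 + (-0.63779)·e^(−0.21790·3.86) = 0.63779 + (-0.63779)·0.43123 = 0.36275 mg/L.

0.363 mg/L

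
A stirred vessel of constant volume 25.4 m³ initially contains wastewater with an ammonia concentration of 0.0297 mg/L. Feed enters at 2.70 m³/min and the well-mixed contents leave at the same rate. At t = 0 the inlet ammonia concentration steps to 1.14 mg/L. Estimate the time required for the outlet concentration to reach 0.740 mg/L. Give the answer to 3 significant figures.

9.60 min

Mass balance on the solute (V constant): V dC/dt = Q(C_in − C), so τ = V/Q = 9.4074 min.
C(t) = C_in + (C₀ − C_in) e^(−t/τ). Set C = 0.740 and solve for t:
e^(−t/τ) = (C − C_in)/(C₀ − C_in) = (0.740 − 1.14)/(0.0297 − 1.14) = 0.36026
t = −τ ln(…) = 9.4074 × 1.0209 = 9.6042 min.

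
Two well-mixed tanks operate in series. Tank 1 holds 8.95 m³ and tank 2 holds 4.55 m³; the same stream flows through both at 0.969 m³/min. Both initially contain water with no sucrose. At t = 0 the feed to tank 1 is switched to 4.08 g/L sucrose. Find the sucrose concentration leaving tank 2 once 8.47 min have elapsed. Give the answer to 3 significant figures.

Time constants: τᵢ = Vᵢ/Q for each well-mixed tank.
τ₁ = 8.95/0.969 = 9.2363 min; τ₂ = 4.55/0.969 = 4.6956 min.
Tank 1: C₁ = C_in(1 − e^(−t/τ₁)). Tank 2 (τ₁ ≠ τ₂): C₂ = C_in[1 − (τ₁ e^(−t/τ₁) − τ₂ e^(−t/τ₂))/(τ₁ − τ₂)].
At t = 8.47: e^(−t/τ₁) = 0.39970, e^(−t/τ₂) = 0.16467.
C₂ = 4.08·[1 − (9.2363·0.39970 − 4.6956·0.16467)/(4.5408)] = 4.08·0.35725 = 1.4576 g/L.

1.46 g/L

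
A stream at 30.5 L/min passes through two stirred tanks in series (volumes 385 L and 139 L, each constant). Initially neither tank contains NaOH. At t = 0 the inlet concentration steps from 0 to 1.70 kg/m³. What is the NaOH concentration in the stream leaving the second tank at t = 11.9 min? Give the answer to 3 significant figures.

0.734 kg/m³

Each tank obeys Vᵢ dCᵢ/dt = Q(Cᵢ₋₁ − Cᵢ), so τᵢ = Vᵢ/Q.
τ₁ = 385/30.5 = 12.623 min; τ₂ = 139/30.5 = 4.5574 min.
Tank 1: C₁ = C_in(1 − e^(−t/τ₁)). Tank 2 (τ₁ ≠ τ₂): C₂ = C_in[1 − (τ₁ e^(−t/τ₁) − τ₂ e^(−t/τ₂))/(τ₁ − τ₂)].
At t = 11.9: e^(−t/τ₁) = 0.38956, e^(−t/τ₂) = 0.073450.
C₂ = 1.70·[1 − (12.623·0.38956 − 4.5574·0.073450)/(8.0656)] = 1.70·0.43182 = 0.73409 kg/m³.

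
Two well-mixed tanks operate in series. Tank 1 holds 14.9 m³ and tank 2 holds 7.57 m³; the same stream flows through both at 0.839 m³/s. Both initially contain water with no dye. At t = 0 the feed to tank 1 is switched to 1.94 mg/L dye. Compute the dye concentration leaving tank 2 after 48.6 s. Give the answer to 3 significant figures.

Each tank obeys Vᵢ dCᵢ/dt = Q(Cᵢ₋₁ − Cᵢ), so τᵢ = Vᵢ/Q.
τ₁ = 14.9/0.839 = 17.759 s; τ₂ = 7.57/0.839 = 9.0226 s.
Tank 1: C₁ = C_in(1 − e^(−t/τ₁)). Tank 2 (τ₁ ≠ τ₂): C₂ = C_in[1 − (τ₁ e^(−t/τ₁) − τ₂ e^(−t/τ₂))/(τ₁ − τ₂)].
At t = 48.6: e^(−t/τ₁) = 0.064790, e^(−t/τ₂) = 0.0045782.
C₂ = 1.94·[1 − (17.759·0.064790 − 9.0226·0.0045782)/(8.7366)] = 1.94·0.87303 = 1.6937 mg/L.

1.69 mg/L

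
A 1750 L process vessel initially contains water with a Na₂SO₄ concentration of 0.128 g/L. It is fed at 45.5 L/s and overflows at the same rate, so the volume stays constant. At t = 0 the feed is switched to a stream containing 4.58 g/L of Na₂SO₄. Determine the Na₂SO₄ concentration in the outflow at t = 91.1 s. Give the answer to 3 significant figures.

Transient balance on the dissolved component: V dC/dt = Q(C_in − C).
Rewrite as dC/dt + C/τ = C_in/τ, τ = V/Q = 38.462 s.
Solution: C(t) = C_in + (C₀ − C_in) e^(−t/τ).
C(91.1) = 4.58 + (0.128 − 4.58)·e^(−91.1/38.462) = 4.58 + (-4.4520)·0.093612 = 4.1632 g/L.

4.16 g/L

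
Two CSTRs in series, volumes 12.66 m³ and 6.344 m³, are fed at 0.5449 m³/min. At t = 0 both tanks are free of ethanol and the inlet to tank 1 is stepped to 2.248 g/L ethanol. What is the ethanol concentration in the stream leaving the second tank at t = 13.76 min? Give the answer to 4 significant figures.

Time constants: τᵢ = Vᵢ/Q for each well-mixed tank.
τ₁ = 12.66/0.5449 = 23.2336 min; τ₂ = 6.344/0.5449 = 11.6425 min.
Tank 1: C₁ = C_in(1 − e^(−t/τ₁)). Tank 2 (τ₁ ≠ τ₂): C₂ = C_in[1 − (τ₁ e^(−t/τ₁) − τ₂ e^(−t/τ₂))/(τ₁ − τ₂)].
At t = 13.76: e^(−t/τ₁) = 0.553084, e^(−t/τ₂) = 0.306703.
C₂ = 2.248·[1 − (23.2336·0.553084 − 11.6425·0.306703)/(11.5911)] = 2.248·0.199442 = 0.448346 g/L.

0.4483 g/L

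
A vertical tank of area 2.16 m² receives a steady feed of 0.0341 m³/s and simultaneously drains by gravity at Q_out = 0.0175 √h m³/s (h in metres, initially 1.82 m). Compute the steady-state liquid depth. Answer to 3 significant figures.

A dh/dt = Q_in − 0.0175 √h. Steady state requires inflow = outflow:
Q_in = 0.0175 √h_ss ⇒ √h_ss = 0.0341/0.0175 = 1.9486.
h_ss = 1.9486² = 3.7969 m. (Since h₀ = 1.82 m < h_ss, the level will rise toward this value.)

3.80 m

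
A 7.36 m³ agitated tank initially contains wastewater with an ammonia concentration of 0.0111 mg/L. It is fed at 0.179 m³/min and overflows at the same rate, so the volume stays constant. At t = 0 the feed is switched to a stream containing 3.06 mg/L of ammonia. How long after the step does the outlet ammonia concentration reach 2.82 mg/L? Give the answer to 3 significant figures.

Species balance: V dC/dt = Q(C_in − C) ⇒ τ = V/Q = 41.117 min.
C(t) = C_in + (C₀ − C_in) e^(−t/τ). Set C = 2.82 and solve for t:
e^(−t/τ) = (C − C_in)/(C₀ − C_in) = (2.82 − 3.06)/(0.0111 − 3.06) = 0.078717
t = −τ ln(…) = 41.117 × 2.5419 = 104.52 min.

105 min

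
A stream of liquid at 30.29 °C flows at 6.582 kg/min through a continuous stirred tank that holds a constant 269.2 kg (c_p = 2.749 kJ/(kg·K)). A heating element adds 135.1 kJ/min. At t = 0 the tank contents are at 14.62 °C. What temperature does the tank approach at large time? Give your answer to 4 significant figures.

37.76 °C

M c_p dT/dt = ṁ c_p (T_in − T) + Q̇.
At steady state dT/dt = 0 ⇒ T_ss = T_in + Q̇/(ṁ c_p) = 30.29 + 135.1/(6.582·2.749) = 37.7566 °C.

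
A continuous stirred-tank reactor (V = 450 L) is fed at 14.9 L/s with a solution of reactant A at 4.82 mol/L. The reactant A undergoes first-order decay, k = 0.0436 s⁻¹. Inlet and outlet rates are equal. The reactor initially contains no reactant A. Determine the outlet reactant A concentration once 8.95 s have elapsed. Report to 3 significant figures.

1.03 mol/L

Species balance: V dC/dt = Q C_in − Q C − k V C.
dC/dt = (Q/V) C_in − (Q/V + k) C; effective rate a = Q/V + k = 0.033111 + 0.0436 = 0.076711 s⁻¹.
C_ss = Q C_in/(Q + kV) = 2.0805 mol/L; C(t) = C_ss + (C₀ − C_ss) e^(−a t).
C(8.95) = 2.0805 + (-2.0805)·e^(−0.076711·8.95) = 2.0805 + (-2.0805)·0.50330 = 1.0334 mol/L.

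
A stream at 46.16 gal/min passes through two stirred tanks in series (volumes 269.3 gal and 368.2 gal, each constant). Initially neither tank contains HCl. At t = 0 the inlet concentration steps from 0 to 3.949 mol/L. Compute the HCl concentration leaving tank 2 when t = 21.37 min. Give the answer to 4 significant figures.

3.216 mol/L

Each tank obeys Vᵢ dCᵢ/dt = Q(Cᵢ₋₁ − Cᵢ), so τᵢ = Vᵢ/Q.
τ₁ = 269.3/46.16 = 5.83406 min; τ₂ = 368.2/46.16 = 7.97660 min.
Solving the cascade with C₁(0)=C₂(0)=0 gives C₂(t) = C_in[1 − (τ₁ e^(−t/τ₁) − τ₂ e^(−t/τ₂))/(τ₁ − τ₂)].
At t = 21.37: e^(−t/τ₁) = 0.0256561, e^(−t/τ₂) = 0.0686259.
C₂ = 3.949·[1 − (5.83406·0.0256561 − 7.97660·0.0686259)/(-2.14255)] = 3.949·0.814369 = 3.21594 mol/L.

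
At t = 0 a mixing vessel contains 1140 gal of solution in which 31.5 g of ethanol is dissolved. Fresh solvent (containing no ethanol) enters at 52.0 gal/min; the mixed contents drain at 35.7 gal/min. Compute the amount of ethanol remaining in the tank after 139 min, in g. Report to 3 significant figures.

2.87 g

Total volume: dV/dt = Q_in − Q_out = 16.300 gal/min, so V(t) = 1140 + 16.300 t and V(139) = 3405.7 gal.
Species balance (pure solvent in): dm/dt = −Q_out · m/V(t).
Separate: dm/m = −Q_out dt/V(t) ⇒ ln(m/m₀) = −(Q_out/(Q_in−Q_out)) ln(V/V₀).
m = m₀ (V₀/V)^(Q_out/(Q_in−Q_out)) = 31.5 × (1140/3405.7)^(2.1902) = 2.8662 g.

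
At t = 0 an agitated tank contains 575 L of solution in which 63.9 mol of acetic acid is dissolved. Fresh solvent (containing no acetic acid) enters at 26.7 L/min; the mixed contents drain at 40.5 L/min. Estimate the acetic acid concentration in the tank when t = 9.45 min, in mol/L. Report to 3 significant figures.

Total volume: dV/dt = Q_in − Q_out = -13.800 L/min, so V(t) = 575 − 13.800 t and V(9.45) = 444.59 L.
Solute balance: dm/dt = 0 − Q_out C = −Q_out m/V(t).
dm/m = −Q_out dt/(V₀ − 13.800 t); integrating gives ln(m/m₀) = −(Q_out/(Q_in−Q_out)) ln(V/V₀).
m = m₀ (V₀/V)^(Q_out/(Q_in−Q_out)) = 63.9 × (575/444.59)^(-2.9348) = 30.037 mol.
C = m/V = 30.037/444.59 = 0.067562 mol/L.

0.0676 mol/L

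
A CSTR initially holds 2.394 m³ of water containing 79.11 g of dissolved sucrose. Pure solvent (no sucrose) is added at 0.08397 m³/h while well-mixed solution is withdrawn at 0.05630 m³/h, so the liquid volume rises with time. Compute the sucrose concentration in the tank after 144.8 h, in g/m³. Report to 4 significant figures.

Let m(t) be the amount of sucrose. Volume: V(t) = V₀ + (Q_in − Q_out) t = 2.394 + 0.0276700 t; V(144.8) = 6.40062 m³.
No sucrose enters, so dm/dt = −Q_out · (m/V).
dm/m = −Q_out dt/(V₀ + 0.0276700 t); integrating gives ln(m/m₀) = −(Q_out/(Q_in−Q_out)) ln(V/V₀).
m = m₀ (V₀/V)^(Q_out/(Q_in−Q_out)) = 79.11 × (2.394/6.40062)^(2.03469) = 10.6959 g.
C = m/V = 10.6959/6.40062 = 1.67108 g/m³.

1.671 g/m³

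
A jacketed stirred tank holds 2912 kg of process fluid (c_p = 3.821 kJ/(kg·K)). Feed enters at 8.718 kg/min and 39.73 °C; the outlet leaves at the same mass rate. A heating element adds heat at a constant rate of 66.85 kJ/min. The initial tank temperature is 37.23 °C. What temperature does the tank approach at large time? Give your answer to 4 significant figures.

41.74 °C

M c_p dT/dt = ṁ c_p (T_in − T) + Q̇.
At steady state dT/dt = 0 ⇒ T_ss = T_in + Q̇/(ṁ c_p) = 39.73 + 66.85/(8.718·3.821) = 41.7368 °C.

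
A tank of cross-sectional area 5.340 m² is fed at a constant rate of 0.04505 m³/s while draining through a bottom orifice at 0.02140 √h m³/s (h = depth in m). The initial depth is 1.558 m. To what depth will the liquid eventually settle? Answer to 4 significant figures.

4.432 m

Accumulation of liquid (constant cross-section A): A dh/dt = Q_in − 0.02140 √h. At steady state dh/dt = 0:
Q_in = 0.02140 √h_ss ⇒ √h_ss = 0.04505/0.02140 = 2.10514.
h_ss = 2.10514² = 4.43162 m. (Since h₀ = 1.558 m < h_ss, the level will rise toward this value.)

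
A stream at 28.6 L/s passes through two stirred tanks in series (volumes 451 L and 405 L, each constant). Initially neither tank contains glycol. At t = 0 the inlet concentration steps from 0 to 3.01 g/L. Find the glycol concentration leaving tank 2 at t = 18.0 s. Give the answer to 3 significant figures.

Species balance on tank i: dCᵢ/dt = (Cᵢ₋₁ − Cᵢ)/τᵢ with τᵢ = Vᵢ/Q.
τ₁ = 451/28.6 = 15.769 s; τ₂ = 405/28.6 = 14.161 s.
Solving the cascade with C₁(0)=C₂(0)=0 gives C₂(t) = C_in[1 − (τ₁ e^(−t/τ₁) − τ₂ e^(−t/τ₂))/(τ₁ − τ₂)].
At t = 18.0: e^(−t/τ₁) = 0.31935, e^(−t/τ₂) = 0.28052.
C₂ = 3.01·[1 − (15.769·0.31935 − 14.161·0.28052)/(1.6084)] = 3.01·0.33876 = 1.0197 g/L.

1.02 g/L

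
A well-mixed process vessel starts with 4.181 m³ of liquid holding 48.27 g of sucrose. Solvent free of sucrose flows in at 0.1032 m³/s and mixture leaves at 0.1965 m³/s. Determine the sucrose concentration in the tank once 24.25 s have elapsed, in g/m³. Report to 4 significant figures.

4.877 g/m³

Let m(t) be the amount of sucrose. Volume: V(t) = V₀ + (Q_in − Q_out) t = 4.181 − 0.0933000 t; V(24.25) = 1.91847 m³.
Species balance (pure solvent in): dm/dt = −Q_out · m/V(t).
Separate: dm/m = −Q_out dt/V(t) ⇒ ln(m/m₀) = −(Q_out/(Q_in−Q_out)) ln(V/V₀).
m = m₀ (V₀/V)^(Q_out/(Q_in−Q_out)) = 48.27 × (4.181/1.91847)^(-2.10611) = 9.35686 g.
C = m/V = 9.35686/1.91847 = 4.87724 g/m³.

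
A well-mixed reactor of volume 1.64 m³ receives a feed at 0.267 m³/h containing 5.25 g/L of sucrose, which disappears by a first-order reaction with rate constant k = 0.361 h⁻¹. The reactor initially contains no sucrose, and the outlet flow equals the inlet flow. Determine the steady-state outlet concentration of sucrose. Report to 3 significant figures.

1.63 g/L

V dC/dt = Q(C_in − C) − k V C.
At steady state: 0 = Q C_in − (Q + kV) C_ss, so C_ss = Q C_in/(Q + kV).
C_ss = 0.267·5.25/(0.267 + 0.361·1.64) = 1.4018/0.85904 = 1.6318 g/L.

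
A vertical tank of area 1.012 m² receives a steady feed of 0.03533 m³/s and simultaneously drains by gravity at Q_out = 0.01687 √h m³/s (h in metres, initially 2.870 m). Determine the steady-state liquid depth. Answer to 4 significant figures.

A dh/dt = Q_in − 0.01687 √h. Steady state requires inflow = outflow:
Q_in = 0.01687 √h_ss ⇒ √h_ss = 0.03533/0.01687 = 2.09425.
h_ss = 2.09425² = 4.38588 m. (Since h₀ = 2.870 m < h_ss, the level will rise toward this value.)

4.386 m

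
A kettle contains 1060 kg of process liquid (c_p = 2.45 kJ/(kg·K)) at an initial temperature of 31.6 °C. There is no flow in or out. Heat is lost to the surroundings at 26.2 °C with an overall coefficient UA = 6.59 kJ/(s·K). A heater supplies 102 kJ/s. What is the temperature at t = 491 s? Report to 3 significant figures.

Lumped-capacitance energy balance: M c_p dT/dt = UA(T_amb − T) + Q̇.
dT/dt = (T_ss − T)/τ with T_ss = T_amb + Q̇/UA = 26.2 + 102/6.59 = 41.678 °C, τ = M c_p/UA = 1060·2.45/6.59 = 394.08 s.
This is linear first-order; T(t) = T_ss + (T₀ − T_ss) e^(−t/τ).
T(491) = 41.678 + (-10.078)·0.28767 = 38.779 °C.

38.8 °C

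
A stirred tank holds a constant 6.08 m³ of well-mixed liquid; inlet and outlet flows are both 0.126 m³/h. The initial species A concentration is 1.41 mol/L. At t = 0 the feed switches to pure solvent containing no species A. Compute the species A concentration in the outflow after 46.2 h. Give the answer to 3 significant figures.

0.541 mol/L

Species balance on the tank: V dC/dt = Q(C_in − C).
Time constant τ = V/Q = 6.08/0.126 = 48.254 h.
Solution: C(t) = C_in + (C₀ − C_in) e^(−t/τ).
C(46.2) = 0 + (1.41 − 0)·e^(−46.2/48.254) = 0 + (1.4100)·0.38388 = 0.54127 mol/L.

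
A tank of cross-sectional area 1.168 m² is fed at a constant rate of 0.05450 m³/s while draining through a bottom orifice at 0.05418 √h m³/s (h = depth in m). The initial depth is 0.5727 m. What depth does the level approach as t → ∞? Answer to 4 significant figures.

Mass balance (ρ constant): A dh/dt = Q_in − 0.05418 √h. At steady state dh/dt = 0:
Q_in = 0.05418 √h_ss ⇒ √h_ss = 0.05450/0.05418 = 1.00591.
h_ss = 1.00591² = 1.01185 m. (Since h₀ = 0.5727 m < h_ss, the level will rise toward this value.)

1.012 m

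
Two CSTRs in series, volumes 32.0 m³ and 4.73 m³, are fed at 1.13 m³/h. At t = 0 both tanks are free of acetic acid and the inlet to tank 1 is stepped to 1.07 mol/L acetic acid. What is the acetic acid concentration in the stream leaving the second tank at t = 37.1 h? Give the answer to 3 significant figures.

0.731 mol/L

Species balance on tank i: dCᵢ/dt = (Cᵢ₋₁ − Cᵢ)/τᵢ with τᵢ = Vᵢ/Q.
τ₁ = 32.0/1.13 = 28.319 h; τ₂ = 4.73/1.13 = 4.1858 h.
Tank 1: C₁ = C_in(1 − e^(−t/τ₁)). Tank 2 (τ₁ ≠ τ₂): C₂ = C_in[1 − (τ₁ e^(−t/τ₁) − τ₂ e^(−t/τ₂))/(τ₁ − τ₂)].
At t = 37.1: e^(−t/τ₁) = 0.26979, e^(−t/τ₂) = 0.00014150.
C₂ = 1.07·[1 − (28.319·0.26979 − 4.1858·0.00014150)/(24.133)] = 1.07·0.68343 = 0.73127 mol/L.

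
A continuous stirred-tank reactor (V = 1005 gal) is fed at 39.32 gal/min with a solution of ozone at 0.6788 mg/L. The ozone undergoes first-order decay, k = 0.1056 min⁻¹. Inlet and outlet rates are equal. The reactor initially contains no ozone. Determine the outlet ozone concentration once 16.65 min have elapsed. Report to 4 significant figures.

0.1670 mg/L

Accumulation = in − out − consumed: V dC/dt = Q C_in − Q C − k V C.
dC/dt = (Q/V) C_in − (Q/V + k) C; effective rate a = Q/V + k = 0.0391244 + 0.1056 = 0.144724 min⁻¹.
C_ss = Q C_in/(Q + kV) = 0.183505 mg/L; C(t) = C_ss + (C₀ − C_ss) e^(−a t).
C(16.65) = 0.183505 + (-0.183505)·e^(−0.144724·16.65) = 0.183505 + (-0.183505)·0.0898458 = 0.167018 mg/L.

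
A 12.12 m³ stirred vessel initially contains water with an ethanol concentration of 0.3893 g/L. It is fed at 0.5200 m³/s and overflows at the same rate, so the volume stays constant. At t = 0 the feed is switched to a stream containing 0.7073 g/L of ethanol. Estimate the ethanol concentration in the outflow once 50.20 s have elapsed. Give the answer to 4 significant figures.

0.6704 g/L

Unsteady species balance (constant V, well mixed): V dC/dt = Q(C_in − C).
Time constant τ = V/Q = 12.12/0.5200 = 23.3077 s.
Solution: C(t) = C_in + (C₀ − C_in) e^(−t/τ).
C(50.20) = 0.7073 + (0.3893 − 0.7073)·e^(−50.20/23.3077) = 0.7073 + (-0.318000)·0.116043 = 0.670398 g/L.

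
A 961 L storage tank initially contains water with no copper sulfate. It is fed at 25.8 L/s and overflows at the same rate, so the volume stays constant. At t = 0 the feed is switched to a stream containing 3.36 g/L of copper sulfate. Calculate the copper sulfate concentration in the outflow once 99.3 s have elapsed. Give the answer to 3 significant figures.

3.13 g/L

Species balance on the tank: V dC/dt = Q(C_in − C).
Rewrite as dC/dt + C/τ = C_in/τ, τ = V/Q = 37.248 s.
Integrating: C(t) = C_in + (C₀ − C_in) e^(−t/τ).
C(99.3) = 3.36 + (0 − 3.36)·e^(−99.3/37.248) = 3.36 + (-3.3600)·0.069536 = 3.1264 g/L.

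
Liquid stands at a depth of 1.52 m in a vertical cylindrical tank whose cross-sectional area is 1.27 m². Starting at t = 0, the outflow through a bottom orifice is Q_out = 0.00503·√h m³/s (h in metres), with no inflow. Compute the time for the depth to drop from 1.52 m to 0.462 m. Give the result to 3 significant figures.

279 s

With no inflow, A dh/dt = −0.00503 √h.
Separate and integrate: 2(√h − √h₀) = −(0.00503/A) t.
t = 2A(√h₀ − √h)/0.00503 = 2·1.27·(√1.52 − √0.462)/0.00503
  = 2.5400 × (1.2329 − 0.67971) / 0.00503 = 279.34 s.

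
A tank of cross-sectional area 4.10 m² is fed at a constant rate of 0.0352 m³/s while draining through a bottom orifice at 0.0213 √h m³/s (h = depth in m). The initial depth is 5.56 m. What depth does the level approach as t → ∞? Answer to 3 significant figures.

Level balance: A dh/dt = 0.0352 − 0.0213 √h. Setting dh/dt = 0:
Q_in = 0.0213 √h_ss ⇒ √h_ss = 0.0352/0.0213 = 1.6526.
h_ss = 1.6526² = 2.7310 m. (Since h₀ = 5.56 m > h_ss, the level will fall toward this value.)

2.73 m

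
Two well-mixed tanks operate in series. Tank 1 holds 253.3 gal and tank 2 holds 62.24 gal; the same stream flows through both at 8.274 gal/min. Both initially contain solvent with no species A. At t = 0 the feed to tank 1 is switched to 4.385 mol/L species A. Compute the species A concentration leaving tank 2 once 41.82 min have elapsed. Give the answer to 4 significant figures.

2.907 mol/L

Species balance on tank i: dCᵢ/dt = (Cᵢ₋₁ − Cᵢ)/τᵢ with τᵢ = Vᵢ/Q.
τ₁ = 253.3/8.274 = 30.6140 min; τ₂ = 62.24/8.274 = 7.52236 min.
Solving the cascade with C₁(0)=C₂(0)=0 gives C₂(t) = C_in[1 − (τ₁ e^(−t/τ₁) − τ₂ e^(−t/τ₂))/(τ₁ − τ₂)].
At t = 41.82: e^(−t/τ₁) = 0.255114, e^(−t/τ₂) = 0.00385099.
C₂ = 4.385·[1 − (30.6140·0.255114 − 7.52236·0.00385099)/(23.0916)] = 4.385·0.663034 = 2.90740 mol/L.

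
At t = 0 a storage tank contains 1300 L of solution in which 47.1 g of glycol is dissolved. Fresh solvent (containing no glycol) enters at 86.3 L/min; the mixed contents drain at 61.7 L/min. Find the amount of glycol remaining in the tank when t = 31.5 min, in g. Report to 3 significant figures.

14.6 g

Total volume: dV/dt = Q_in − Q_out = 24.600 L/min, so V(t) = 1300 + 24.600 t and V(31.5) = 2074.9 L.
No glycol enters, so dm/dt = −Q_out · (m/V).
Separate: dm/m = −Q_out dt/V(t) ⇒ ln(m/m₀) = −(Q_out/(Q_in−Q_out)) ln(V/V₀).
m = m₀ (V₀/V)^(Q_out/(Q_in−Q_out)) = 47.1 × (1300/2074.9)^(2.5081) = 14.579 g.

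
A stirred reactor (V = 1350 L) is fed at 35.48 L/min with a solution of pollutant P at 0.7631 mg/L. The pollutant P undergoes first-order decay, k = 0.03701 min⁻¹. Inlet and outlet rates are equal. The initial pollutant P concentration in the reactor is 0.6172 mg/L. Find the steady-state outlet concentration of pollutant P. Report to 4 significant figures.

V dC/dt = Q(C_in − C) − k V C.
Steady state (dC/dt = 0): C_ss = Q C_in/(Q + kV) = C_in/(1 + kV/Q).
C_ss = 35.48·0.7631/(35.48 + 0.03701·1350) = 27.0748/85.4435 = 0.316874 mg/L.

0.3169 mg/L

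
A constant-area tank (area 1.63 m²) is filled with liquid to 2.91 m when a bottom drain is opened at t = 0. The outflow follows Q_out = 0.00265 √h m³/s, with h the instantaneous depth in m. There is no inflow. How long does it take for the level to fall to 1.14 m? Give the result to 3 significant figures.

785 s

Mass balance (ρ constant): A dh/dt = −0.00265 √h.
Separate and integrate: 2(√h − √h₀) = −(0.00265/A) t.
t = 2A(√h₀ − √h)/0.00265 = 2·1.63·(√2.91 − √1.14)/0.00265
  = 3.2600 × (1.7059 − 1.0677) / 0.00265 = 785.06 s.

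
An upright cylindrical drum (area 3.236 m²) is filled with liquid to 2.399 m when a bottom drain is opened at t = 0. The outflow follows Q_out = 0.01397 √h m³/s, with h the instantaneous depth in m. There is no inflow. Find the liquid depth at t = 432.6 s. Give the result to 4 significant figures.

Accumulation of liquid (constant cross-section A): A dh/dt = −0.01397 √h.
Separate and integrate: 2(√h − √h₀) = −(0.01397/A) t.
√h = √2.399 − 0.01397·432.6/(2·3.236) = 1.54887 − 0.933780 = 0.615091.
h = 0.615091² = 0.378337 m.

0.3783 m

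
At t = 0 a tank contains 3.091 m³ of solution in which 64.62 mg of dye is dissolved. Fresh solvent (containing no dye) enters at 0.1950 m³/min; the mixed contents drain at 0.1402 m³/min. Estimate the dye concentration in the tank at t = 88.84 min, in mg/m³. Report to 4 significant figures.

0.7220 mg/m³

Let m(t) be the amount of dye. Volume: V(t) = V₀ + (Q_in − Q_out) t = 3.091 + 0.0548000 t; V(88.84) = 7.95943 m³.
No dye enters, so dm/dt = −Q_out · (m/V).
dm/m = −Q_out dt/(V₀ + 0.0548000 t); integrating gives ln(m/m₀) = −(Q_out/(Q_in−Q_out)) ln(V/V₀).
m = m₀ (V₀/V)^(Q_out/(Q_in−Q_out)) = 64.62 × (3.091/7.95943)^(2.55839) = 5.74675 mg.
C = m/V = 5.74675/7.95943 = 0.722004 mg/m³.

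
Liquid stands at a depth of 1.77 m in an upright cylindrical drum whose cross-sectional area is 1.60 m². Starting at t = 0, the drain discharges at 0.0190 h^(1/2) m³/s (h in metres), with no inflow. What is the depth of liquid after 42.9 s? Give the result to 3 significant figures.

1.16 m

A dh/dt = −Q_out = −0.0190 √h.
∫ h^(−1/2) dh = −(0.0190/A) ∫ dt, giving 2√h = 2√h₀ − (0.0190/A) t.
√h = √1.77 − 0.0190·42.9/(2·1.60) = 1.3304 − 0.25472 = 1.0757.
h = 1.0757² = 1.1571 m.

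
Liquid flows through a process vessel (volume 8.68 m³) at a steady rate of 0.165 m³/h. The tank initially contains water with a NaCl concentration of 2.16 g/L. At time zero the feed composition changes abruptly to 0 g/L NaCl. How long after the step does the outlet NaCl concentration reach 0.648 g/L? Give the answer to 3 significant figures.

63.3 h

Species balance: V dC/dt = Q(C_in − C) ⇒ τ = V/Q = 52.606 h.
C(t) = C_in + (C₀ − C_in) e^(−t/τ). Set C = 0.648 and solve for t:
e^(−t/τ) = (C − C_in)/(C₀ − C_in) = (0.648 − 0)/(2.16 − 0) = 0.30000
t = −τ ln(…) = 52.606 × 1.2040 = 63.336 h.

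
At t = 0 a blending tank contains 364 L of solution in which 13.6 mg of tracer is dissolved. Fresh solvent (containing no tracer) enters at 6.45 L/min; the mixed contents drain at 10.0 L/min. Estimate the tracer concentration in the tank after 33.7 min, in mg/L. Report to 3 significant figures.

Let m(t) be the amount of tracer. Volume: V(t) = V₀ + (Q_in − Q_out) t = 364 − 3.5500 t; V(33.7) = 244.37 L.
Solute balance: dm/dt = 0 − Q_out C = −Q_out m/V(t).
dm/m = −Q_out dt/(V₀ − 3.5500 t); integrating gives ln(m/m₀) = −(Q_out/(Q_in−Q_out)) ln(V/V₀).
m = m₀ (V₀/V)^(Q_out/(Q_in−Q_out)) = 13.6 × (364/244.37)^(-2.8169) = 4.4263 mg.
C = m/V = 4.4263/244.37 = 0.018113 mg/L.

0.0181 mg/L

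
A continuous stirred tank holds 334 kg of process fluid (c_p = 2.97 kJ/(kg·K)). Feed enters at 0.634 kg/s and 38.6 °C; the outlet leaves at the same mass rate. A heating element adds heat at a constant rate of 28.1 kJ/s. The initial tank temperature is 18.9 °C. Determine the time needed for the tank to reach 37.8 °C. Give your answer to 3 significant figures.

M c_p dT/dt = ṁ c_p (T_in − T) + Q̇.
τ = M/ṁ = 526.81 s; T_ss = T_in + Q̇/(ṁ c_p) = 53.523 °C.
T(t) = T_ss + (T₀ − T_ss) e^(−t/τ). Set T = 37.8:
e^(−t/τ) = (37.8 − 53.523)/(18.9 − 53.523) = 0.45412
t = −526.81 · ln(0.45412) = 415.86 s.

416 s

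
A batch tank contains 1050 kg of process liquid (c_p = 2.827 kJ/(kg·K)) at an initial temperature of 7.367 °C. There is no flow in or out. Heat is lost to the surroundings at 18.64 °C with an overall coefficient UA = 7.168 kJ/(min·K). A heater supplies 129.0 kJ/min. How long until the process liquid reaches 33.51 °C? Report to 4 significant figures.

926.2 min

Lumped-capacitance energy balance: M c_p dT/dt = UA(T_amb − T) + Q̇.
τ = M c_p/UA = 414.111 min; T_ss = T_amb + Q̇/UA = 18.64 + 129.0/7.168 = 36.6367 °C.
T(t) = T_ss + (T₀ − T_ss)e^(−t/τ); set T = 33.51:
t = −τ ln[(T − T_ss)/(T₀ − T_ss)] = −414.111 · ln(0.106822) = 926.197 min.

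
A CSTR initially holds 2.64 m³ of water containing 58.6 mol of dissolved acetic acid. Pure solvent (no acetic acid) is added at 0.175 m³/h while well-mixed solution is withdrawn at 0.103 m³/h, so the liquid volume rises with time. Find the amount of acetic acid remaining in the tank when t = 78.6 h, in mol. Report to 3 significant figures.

11.4 mol

Let m(t) be the amount of acetic acid. Volume: V(t) = V₀ + (Q_in − Q_out) t = 2.64 + 0.072000 t; V(78.6) = 8.2992 m³.
Solute balance: dm/dt = 0 − Q_out C = −Q_out m/V(t).
Separate: dm/m = −Q_out dt/V(t) ⇒ ln(m/m₀) = −(Q_out/(Q_in−Q_out)) ln(V/V₀).
m = m₀ (V₀/V)^(Q_out/(Q_in−Q_out)) = 58.6 × (2.64/8.2992)^(1.4306) = 11.384 mol.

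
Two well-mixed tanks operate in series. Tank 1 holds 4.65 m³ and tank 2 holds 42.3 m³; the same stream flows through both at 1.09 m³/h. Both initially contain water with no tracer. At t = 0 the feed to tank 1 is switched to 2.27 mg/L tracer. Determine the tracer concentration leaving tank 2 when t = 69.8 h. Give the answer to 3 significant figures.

1.85 mg/L

Species balance on tank i: dCᵢ/dt = (Cᵢ₋₁ − Cᵢ)/τᵢ with τᵢ = Vᵢ/Q.
τ₁ = 4.65/1.09 = 4.2661 h; τ₂ = 42.3/1.09 = 38.807 h.
Tank 1: C₁ = C_in(1 − e^(−t/τ₁)). Tank 2 (τ₁ ≠ τ₂): C₂ = C_in[1 − (τ₁ e^(−t/τ₁) − τ₂ e^(−t/τ₂))/(τ₁ − τ₂)].
At t = 69.8: e^(−t/τ₁) = 7.8378e-08, e^(−t/τ₂) = 0.16553.
C₂ = 2.27·[1 − (4.2661·7.8378e-08 − 38.807·0.16553)/(-34.541)] = 2.27·0.81403 = 1.8479 mg/L.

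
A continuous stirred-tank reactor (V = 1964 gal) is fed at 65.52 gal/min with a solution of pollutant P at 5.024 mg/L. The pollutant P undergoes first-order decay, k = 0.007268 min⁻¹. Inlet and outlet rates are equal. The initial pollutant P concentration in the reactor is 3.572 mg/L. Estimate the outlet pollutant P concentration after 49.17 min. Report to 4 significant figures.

Accumulation = in − out − consumed: V dC/dt = Q C_in − Q C − k V C.
dC/dt = (Q/V) C_in − (Q/V + k) C; effective rate a = Q/V + k = 0.0333605 + 0.007268 = 0.0406285 min⁻¹.
C_ss = Q C_in/(Q + kV) = 4.12526 mg/L; C(t) = C_ss + (C₀ − C_ss) e^(−a t).
C(49.17) = 4.12526 + (-0.553260)·e^(−0.0406285·49.17) = 4.12526 + (-0.553260)·0.135647 = 4.05021 mg/L.

4.050 mg/L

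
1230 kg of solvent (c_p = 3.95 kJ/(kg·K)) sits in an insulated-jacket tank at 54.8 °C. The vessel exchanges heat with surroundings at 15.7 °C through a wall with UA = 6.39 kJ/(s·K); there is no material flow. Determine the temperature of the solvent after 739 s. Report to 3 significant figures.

M c_p dT/dt = −UA(T − T_amb).
dT/dt = (T_ss − T)/τ with T_ss = T_amb = 15.700 °C, τ = M c_p/UA = 1230·3.95/6.39 = 760.33 s.
Integrating: T(t) = T_ss + (T₀ − T_ss) e^(−t/τ).
T(739) = 15.700 + (39.100)·0.37835 = 30.493 °C.

30.5 °C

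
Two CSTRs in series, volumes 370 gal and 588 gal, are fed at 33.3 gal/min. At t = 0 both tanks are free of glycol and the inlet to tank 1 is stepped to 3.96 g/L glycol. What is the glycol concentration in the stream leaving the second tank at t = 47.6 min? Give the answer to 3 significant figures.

Each tank obeys Vᵢ dCᵢ/dt = Q(Cᵢ₋₁ − Cᵢ), so τᵢ = Vᵢ/Q.
τ₁ = 370/33.3 = 11.111 min; τ₂ = 588/33.3 = 17.658 min.
Solving the cascade with C₁(0)=C₂(0)=0 gives C₂(t) = C_in[1 − (τ₁ e^(−t/τ₁) − τ₂ e^(−t/τ₂))/(τ₁ − τ₂)].
At t = 47.6: e^(−t/τ₁) = 0.013787, e^(−t/τ₂) = 0.067494.
C₂ = 3.96·[1 − (11.111·0.013787 − 17.658·0.067494)/(-6.5465)] = 3.96·0.84135 = 3.3318 g/L.

3.33 g/L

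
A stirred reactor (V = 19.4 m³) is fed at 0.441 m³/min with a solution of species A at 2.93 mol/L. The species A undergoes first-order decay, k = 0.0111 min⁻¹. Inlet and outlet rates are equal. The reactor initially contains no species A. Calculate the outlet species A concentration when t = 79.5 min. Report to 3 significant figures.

1.84 mol/L

Species balance: V dC/dt = Q C_in − Q C − k V C.
dC/dt = (Q/V) C_in − (Q/V + k) C; effective rate a = Q/V + k = 0.022732 + 0.0111 = 0.033832 min⁻¹.
C_ss = Q C_in/(Q + kV) = 1.9687 mol/L; C(t) = C_ss + (C₀ − C_ss) e^(−a t).
C(79.5) = 1.9687 + (-1.9687)·e^(−0.033832·79.5) = 1.9687 + (-1.9687)·0.067905 = 1.8350 mol/L.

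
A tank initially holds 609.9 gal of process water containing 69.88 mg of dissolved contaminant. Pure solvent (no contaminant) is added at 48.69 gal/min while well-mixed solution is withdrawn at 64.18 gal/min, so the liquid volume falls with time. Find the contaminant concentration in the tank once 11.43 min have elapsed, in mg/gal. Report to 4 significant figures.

Total volume: dV/dt = Q_in − Q_out = -15.4900 gal/min, so V(t) = 609.9 − 15.4900 t and V(11.43) = 432.849 gal.
Species balance (pure solvent in): dm/dt = −Q_out · m/V(t).
dm/m = −Q_out dt/(V₀ − 15.4900 t); integrating gives ln(m/m₀) = −(Q_out/(Q_in−Q_out)) ln(V/V₀).
m = m₀ (V₀/V)^(Q_out/(Q_in−Q_out)) = 69.88 × (609.9/432.849)^(-4.14332) = 16.8780 mg.
C = m/V = 16.8780/432.849 = 0.0389929 mg/gal.

0.03899 mg/gal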